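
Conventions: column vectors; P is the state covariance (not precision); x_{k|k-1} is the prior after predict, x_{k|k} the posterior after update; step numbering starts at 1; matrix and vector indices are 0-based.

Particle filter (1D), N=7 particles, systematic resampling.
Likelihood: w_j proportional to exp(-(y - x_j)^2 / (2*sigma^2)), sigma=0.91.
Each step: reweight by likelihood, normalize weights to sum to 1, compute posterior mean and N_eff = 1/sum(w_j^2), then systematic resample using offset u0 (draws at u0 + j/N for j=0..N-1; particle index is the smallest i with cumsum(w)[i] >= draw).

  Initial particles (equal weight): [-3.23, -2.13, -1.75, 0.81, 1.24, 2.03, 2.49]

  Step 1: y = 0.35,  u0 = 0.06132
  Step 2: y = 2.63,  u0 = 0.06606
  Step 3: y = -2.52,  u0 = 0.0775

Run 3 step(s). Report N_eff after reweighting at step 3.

step 1: w=[0.0002, 0.0133, 0.0379, 0.4785, 0.3370, 0.0989, 0.0342]  mean=0.9961  Neff=2.8165  idx=[3, 3, 3, 3, 4, 4, 5]
step 2: w=[0.0687, 0.0687, 0.0687, 0.0687, 0.1582, 0.1582, 0.4087]  mean=1.4446  Neff=4.2379  idx=[0, 3, 4, 5, 6, 6, 6]
step 3: w=[0.4298, 0.4298, 0.0682, 0.0682, 0.0013, 0.0013, 0.0013]  mean=0.8734  Neff=2.6396  idx=[0, 0, 0, 1, 1, 1, 3]

N_eff = 2.6396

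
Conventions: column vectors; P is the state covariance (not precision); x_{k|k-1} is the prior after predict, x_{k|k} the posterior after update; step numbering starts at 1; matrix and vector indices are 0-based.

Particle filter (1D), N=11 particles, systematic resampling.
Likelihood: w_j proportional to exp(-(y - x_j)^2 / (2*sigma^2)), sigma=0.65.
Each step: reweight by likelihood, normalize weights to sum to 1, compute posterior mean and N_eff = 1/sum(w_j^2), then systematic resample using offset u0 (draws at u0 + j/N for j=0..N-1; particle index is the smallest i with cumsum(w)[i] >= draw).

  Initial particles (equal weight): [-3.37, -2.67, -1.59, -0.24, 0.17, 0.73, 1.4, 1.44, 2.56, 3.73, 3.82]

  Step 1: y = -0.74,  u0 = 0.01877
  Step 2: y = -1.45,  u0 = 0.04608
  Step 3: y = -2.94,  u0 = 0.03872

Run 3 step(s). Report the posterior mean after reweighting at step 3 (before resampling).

step 1: w=[0.0002, 0.0074, 0.2589, 0.4529, 0.2285, 0.0472, 0.0027, 0.0022, 0.0000, 0.0000, 0.0000]  mean=-0.4605  Neff=3.0612  idx=[2, 2, 2, 3, 3, 3, 3, 3, 4, 4, 4]
step 2: w=[0.2474, 0.2474, 0.2474, 0.0448, 0.0448, 0.0448, 0.0448, 0.0448, 0.0113, 0.0113, 0.0113]  mean=-1.2279  Neff=5.1546  idx=[0, 0, 0, 1, 1, 2, 2, 2, 3, 5, 7]
step 3: w=[0.1249, 0.1249, 0.1249, 0.1249, 0.1249, 0.1249, 0.1249, 0.1249, 0.0002, 0.0002, 0.0002]  mean=-1.5892  Neff=8.0093  idx=[0, 1, 1, 2, 3, 3, 4, 5, 6, 6, 7]

post_mean = -1.5892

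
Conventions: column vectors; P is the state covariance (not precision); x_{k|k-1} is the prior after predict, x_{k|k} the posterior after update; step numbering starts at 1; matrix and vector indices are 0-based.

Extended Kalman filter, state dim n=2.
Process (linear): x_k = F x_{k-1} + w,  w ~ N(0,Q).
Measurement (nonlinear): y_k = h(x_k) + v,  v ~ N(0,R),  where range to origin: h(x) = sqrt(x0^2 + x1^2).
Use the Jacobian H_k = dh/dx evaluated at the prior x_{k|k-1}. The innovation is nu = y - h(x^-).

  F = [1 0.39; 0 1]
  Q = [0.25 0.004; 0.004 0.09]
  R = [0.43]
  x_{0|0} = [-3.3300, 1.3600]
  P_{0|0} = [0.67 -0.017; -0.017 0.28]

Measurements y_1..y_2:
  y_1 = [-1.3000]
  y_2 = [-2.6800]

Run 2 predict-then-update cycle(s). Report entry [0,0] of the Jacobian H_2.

H_jac[0,0] = 0.5001

step 1: x^-=[-2.7996, 1.3600]  P^-=[0.9493 0.0962; 0.0962 0.3700]  H_jac=[-0.8995 0.4370]  S=[1.1931]  K=[-0.6805; 0.0630]  nu=[-4.4125]  x^+=[0.2030, 1.0821]  P^+=[0.3969 0.1473; 0.1473 0.3653]
step 2: x^-=[0.6250, 1.0821]  P^-=[0.8173 0.2938; 0.2938 0.4553]  H_jac=[0.5001 0.8659]  S=[1.2303]  K=[0.5390; 0.4399]  nu=[-3.9296]  x^+=[-1.4933, -0.6464]  P^+=[0.4599 0.0021; 0.0021 0.2172]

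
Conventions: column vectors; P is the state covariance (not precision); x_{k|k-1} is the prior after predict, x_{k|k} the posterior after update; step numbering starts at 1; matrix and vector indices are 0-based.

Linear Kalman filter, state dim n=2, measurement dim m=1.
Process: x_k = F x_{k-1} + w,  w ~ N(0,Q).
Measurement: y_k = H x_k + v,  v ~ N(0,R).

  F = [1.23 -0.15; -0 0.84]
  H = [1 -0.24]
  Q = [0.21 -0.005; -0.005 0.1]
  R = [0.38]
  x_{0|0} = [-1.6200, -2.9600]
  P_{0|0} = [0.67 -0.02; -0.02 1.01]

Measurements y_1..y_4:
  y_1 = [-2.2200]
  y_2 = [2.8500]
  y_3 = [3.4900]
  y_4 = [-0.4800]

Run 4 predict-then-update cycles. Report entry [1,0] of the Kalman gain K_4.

step 1: x^-=[-1.5486, -2.4864]  P^-=[1.2537 -0.1529; -0.1529 0.8127]  S=[1.7540]  K=[0.7357; -0.1984]  nu=[-1.2681]  x^+=[-2.4816, -2.2348]  P^+=[0.3043 0.1031; 0.1031 0.7436]
step 2: x^-=[-2.7172, -1.8772]  P^-=[0.6491 0.0078; 0.0078 0.6247]  S=[1.0613]  K=[0.6098; -0.1339]  nu=[5.1166]  x^+=[0.4031, -2.5624]  P^+=[0.2544 0.0945; 0.0945 0.6057]
step 3: x^-=[0.8801, -2.1524]  P^-=[0.5737 0.0163; 0.0163 0.5274]  S=[0.9762]  K=[0.5836; -0.1130]  nu=[2.0933]  x^+=[2.1018, -2.3889]  P^+=[0.2411 0.0807; 0.0807 0.5149]
step 4: x^-=[2.9436, -2.0066]  P^-=[0.5566 0.0135; 0.0135 0.4633]  S=[0.9569]  K=[0.5784; -0.1021]  nu=[-3.9052]  x^+=[0.6850, -1.6077]  P^+=[0.2366 0.0700; 0.0700 0.4533]

K[1,0] = -0.1021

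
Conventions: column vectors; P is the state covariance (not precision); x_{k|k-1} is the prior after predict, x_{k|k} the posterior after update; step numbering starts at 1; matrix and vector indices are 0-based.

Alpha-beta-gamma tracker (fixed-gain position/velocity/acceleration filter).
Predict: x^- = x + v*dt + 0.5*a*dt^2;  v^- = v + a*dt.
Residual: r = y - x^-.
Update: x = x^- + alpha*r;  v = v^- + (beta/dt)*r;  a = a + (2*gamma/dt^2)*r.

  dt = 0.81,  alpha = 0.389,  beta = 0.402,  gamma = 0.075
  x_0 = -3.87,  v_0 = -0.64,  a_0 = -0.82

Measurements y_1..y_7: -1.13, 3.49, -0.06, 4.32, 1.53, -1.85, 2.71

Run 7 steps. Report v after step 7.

v_post = -3.8063

step 1: x_pred=-4.6574  r=3.5274  x^+=-3.2852  v^+=0.4464  a^+=-0.0136
step 2: x_pred=-2.9281  r=6.4181  x^+=-0.4314  v^+=3.6207  a^+=1.4538
step 3: x_pred=2.9783  r=-3.0383  x^+=1.7964  v^+=3.2904  a^+=0.7592
step 4: x_pred=4.7106  r=-0.3906  x^+=4.5587  v^+=3.7114  a^+=0.6698
step 5: x_pred=7.7847  r=-6.2547  x^+=5.3516  v^+=1.1498  a^+=-0.7601
step 6: x_pred=6.0336  r=-7.8836  x^+=2.9669  v^+=-3.3785  a^+=-2.5625
step 7: x_pred=-0.6103  r=3.3203  x^+=0.6813  v^+=-3.8063  a^+=-1.8034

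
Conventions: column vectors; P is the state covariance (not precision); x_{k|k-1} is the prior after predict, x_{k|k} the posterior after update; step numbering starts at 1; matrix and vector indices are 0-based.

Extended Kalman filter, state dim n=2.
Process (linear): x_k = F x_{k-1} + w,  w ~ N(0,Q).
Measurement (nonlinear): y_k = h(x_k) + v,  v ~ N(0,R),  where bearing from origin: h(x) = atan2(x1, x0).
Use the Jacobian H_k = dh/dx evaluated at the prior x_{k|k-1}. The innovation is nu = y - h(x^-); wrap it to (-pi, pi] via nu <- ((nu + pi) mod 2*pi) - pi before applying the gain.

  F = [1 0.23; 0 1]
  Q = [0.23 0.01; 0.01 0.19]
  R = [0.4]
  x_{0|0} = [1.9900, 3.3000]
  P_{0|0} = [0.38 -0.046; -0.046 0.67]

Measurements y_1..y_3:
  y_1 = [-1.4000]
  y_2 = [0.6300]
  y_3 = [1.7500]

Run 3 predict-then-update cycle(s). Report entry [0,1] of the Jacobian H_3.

step 1: x^-=[2.7490, 3.3000]  P^-=[0.6243 0.1181; 0.1181 0.8600]  H_jac=[-0.1789 0.1490]  S=[0.4328]  K=[-0.2174; 0.2473]  nu=[-2.2762]  x^+=[3.2438, 2.7371]  P^+=[0.6038 0.1414; 0.1414 0.8335]
step 2: x^-=[3.8733, 2.7371]  P^-=[0.9430 0.3431; 0.3431 1.0235]  H_jac=[-0.1217 0.1722]  S=[0.4299]  K=[-0.1295; 0.3128]  nu=[0.0148]  x^+=[3.8714, 2.7417]  P^+=[0.9357 0.3605; 0.3605 0.9815]
step 3: x^-=[4.5020, 2.7417]  P^-=[1.3835 0.5962; 0.5962 1.1715]  H_jac=[-0.0987 0.1620]  S=[0.4252]  K=[-0.0939; 0.3081]  nu=[1.2030]  x^+=[4.3891, 3.1123]  P^+=[1.3797 0.6085; 0.6085 1.1311]

H_jac[0,1] = 0.1620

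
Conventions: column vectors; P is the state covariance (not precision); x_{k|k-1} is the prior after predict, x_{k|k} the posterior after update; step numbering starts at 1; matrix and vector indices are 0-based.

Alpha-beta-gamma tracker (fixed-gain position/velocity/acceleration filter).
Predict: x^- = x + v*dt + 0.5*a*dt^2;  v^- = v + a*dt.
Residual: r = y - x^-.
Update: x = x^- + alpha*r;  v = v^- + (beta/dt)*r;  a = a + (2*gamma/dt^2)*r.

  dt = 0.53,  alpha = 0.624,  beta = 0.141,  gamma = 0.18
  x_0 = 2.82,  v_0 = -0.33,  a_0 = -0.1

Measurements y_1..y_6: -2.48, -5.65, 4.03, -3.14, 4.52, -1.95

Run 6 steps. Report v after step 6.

step 1: x_pred=2.6311  r=-5.1111  x^+=-0.5582  v^+=-1.7427  a^+=-6.6503
step 2: x_pred=-2.4159  r=-3.2341  x^+=-4.4340  v^+=-6.1278  a^+=-10.7951
step 3: x_pred=-9.1979  r=13.2279  x^+=-0.9437  v^+=-8.3301  a^+=6.1577
step 4: x_pred=-4.4938  r=1.3538  x^+=-3.6490  v^+=-4.7063  a^+=7.8927
step 5: x_pred=-5.0348  r=9.5548  x^+=0.9274  v^+=2.0188  a^+=20.1381
step 6: x_pred=4.8257  r=-6.7757  x^+=0.5977  v^+=10.8894  a^+=11.4544

v_post = 10.8894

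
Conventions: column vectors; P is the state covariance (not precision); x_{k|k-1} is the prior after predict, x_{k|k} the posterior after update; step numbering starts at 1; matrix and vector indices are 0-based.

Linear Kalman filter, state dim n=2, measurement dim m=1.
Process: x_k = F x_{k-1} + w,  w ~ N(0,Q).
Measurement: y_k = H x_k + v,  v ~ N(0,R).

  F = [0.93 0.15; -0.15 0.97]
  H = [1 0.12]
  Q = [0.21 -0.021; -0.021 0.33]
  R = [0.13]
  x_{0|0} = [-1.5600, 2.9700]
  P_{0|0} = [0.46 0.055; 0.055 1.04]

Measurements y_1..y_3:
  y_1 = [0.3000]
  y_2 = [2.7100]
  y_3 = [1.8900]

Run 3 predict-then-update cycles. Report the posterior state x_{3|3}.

step 1: x^-=[-1.0053, 3.1149]  P^-=[0.6466 0.1145; 0.1145 1.3029]  S=[0.8228]  K=[0.8025; 0.3292]  nu=[0.9315]  x^+=[-0.2578, 3.4215]  P^+=[0.1167 -0.1029; -0.1029 1.2137]
step 2: x^-=[0.2735, 3.3576]  P^-=[0.3095 0.0489; 0.0489 1.5045]  S=[0.4729]  K=[0.6669; 0.4851]  nu=[2.0336]  x^+=[1.6297, 4.3440]  P^+=[0.0992 -0.1041; -0.1041 1.3933]
step 3: x^-=[2.1672, 3.9692]  P^-=[0.2981 0.0763; 0.0763 1.6735]  S=[0.4705]  K=[0.6530; 0.5890]  nu=[-0.7535]  x^+=[1.6752, 3.5254]  P^+=[0.0975 -0.1047; -0.1047 1.5103]

x_post = [1.6752, 3.5254]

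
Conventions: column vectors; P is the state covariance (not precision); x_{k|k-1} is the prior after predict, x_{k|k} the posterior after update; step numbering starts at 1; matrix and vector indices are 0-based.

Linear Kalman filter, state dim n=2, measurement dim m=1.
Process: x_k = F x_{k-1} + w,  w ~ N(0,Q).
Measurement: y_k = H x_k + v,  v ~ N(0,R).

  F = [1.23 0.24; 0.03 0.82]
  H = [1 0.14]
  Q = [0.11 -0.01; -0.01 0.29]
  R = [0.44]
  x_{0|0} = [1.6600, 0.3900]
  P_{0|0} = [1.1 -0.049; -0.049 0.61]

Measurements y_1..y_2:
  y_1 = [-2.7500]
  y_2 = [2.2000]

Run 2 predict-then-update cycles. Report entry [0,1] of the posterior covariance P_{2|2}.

step 1: x^-=[2.1354, 0.3696]  P^-=[1.7804 0.1009; 0.1009 0.6987]  S=[2.2623]  K=[0.7932; 0.0878]  nu=[-4.9371]  x^+=[-1.7808, -0.0640]  P^+=[0.3570 -0.0567; -0.0567 0.6813]
step 2: x^-=[-2.2058, -0.1059]  P^-=[0.6558 0.0796; 0.0796 0.7456]  S=[1.1327]  K=[0.5888; 0.1624]  nu=[4.4206]  x^+=[0.3971, 0.6122]  P^+=[0.2631 -0.0287; -0.0287 0.7157]

P_post[0,1] = -0.0287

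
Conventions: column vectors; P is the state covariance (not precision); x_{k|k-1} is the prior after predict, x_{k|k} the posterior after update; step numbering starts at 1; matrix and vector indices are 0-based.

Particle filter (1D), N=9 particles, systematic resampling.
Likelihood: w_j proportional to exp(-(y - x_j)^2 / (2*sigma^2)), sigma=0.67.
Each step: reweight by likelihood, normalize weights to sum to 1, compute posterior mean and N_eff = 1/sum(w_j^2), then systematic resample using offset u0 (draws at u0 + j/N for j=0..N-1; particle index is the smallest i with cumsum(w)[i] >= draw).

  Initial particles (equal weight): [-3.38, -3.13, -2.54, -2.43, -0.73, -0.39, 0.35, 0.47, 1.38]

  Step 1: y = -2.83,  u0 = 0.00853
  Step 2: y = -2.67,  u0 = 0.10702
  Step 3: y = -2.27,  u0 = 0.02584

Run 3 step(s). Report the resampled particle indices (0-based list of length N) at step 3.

resampled_idx = [0, 2, 4, 4, 5, 6, 6, 7, 8]

step 1: w=[0.2116, 0.2681, 0.2698, 0.2480, 0.0022, 0.0004, 0.0000, 0.0000, 0.0000]  mean=-2.8438  Neff=3.9854  idx=[0, 0, 1, 1, 1, 2, 2, 3, 3]
step 2: w=[0.0776, 0.0776, 0.1075, 0.1075, 0.1075, 0.1335, 0.1335, 0.1276, 0.1276]  mean=-2.8326  Neff=8.6998  idx=[1, 2, 3, 4, 5, 6, 7, 8, 8]
step 3: w=[0.0401, 0.0693, 0.0693, 0.0693, 0.1457, 0.1457, 0.1535, 0.1535, 0.1535]  mean=-2.6457  Neff=7.7405  idx=[0, 2, 4, 4, 5, 6, 6, 7, 8]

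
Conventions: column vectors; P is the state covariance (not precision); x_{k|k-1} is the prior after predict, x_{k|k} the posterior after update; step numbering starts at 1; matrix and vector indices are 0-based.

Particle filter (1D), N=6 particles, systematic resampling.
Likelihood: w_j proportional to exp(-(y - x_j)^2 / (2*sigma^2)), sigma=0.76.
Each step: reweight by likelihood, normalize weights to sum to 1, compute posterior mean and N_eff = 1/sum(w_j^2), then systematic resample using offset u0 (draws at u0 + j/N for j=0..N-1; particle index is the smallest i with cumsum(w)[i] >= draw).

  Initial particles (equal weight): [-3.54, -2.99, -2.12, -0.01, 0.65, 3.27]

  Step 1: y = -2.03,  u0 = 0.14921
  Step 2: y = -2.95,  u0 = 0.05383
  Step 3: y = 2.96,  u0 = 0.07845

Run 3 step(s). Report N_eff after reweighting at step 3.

step 1: w=[0.0861, 0.2791, 0.6154, 0.0181, 0.0012, 0.0000]  mean=-2.4434  Neff=2.1533  idx=[1, 1, 2, 2, 2, 3]
step 2: w=[0.2736, 0.2736, 0.1509, 0.1509, 0.1509, 0.0002]  mean=-2.5957  Neff=4.5872  idx=[0, 0, 1, 2, 3, 4]
step 3: w=[0.0001, 0.0001, 0.0001, 0.3333, 0.3333, 0.3333]  mean=-2.1202  Neff=3.0015  idx=[3, 3, 4, 4, 5, 5]

N_eff = 3.0015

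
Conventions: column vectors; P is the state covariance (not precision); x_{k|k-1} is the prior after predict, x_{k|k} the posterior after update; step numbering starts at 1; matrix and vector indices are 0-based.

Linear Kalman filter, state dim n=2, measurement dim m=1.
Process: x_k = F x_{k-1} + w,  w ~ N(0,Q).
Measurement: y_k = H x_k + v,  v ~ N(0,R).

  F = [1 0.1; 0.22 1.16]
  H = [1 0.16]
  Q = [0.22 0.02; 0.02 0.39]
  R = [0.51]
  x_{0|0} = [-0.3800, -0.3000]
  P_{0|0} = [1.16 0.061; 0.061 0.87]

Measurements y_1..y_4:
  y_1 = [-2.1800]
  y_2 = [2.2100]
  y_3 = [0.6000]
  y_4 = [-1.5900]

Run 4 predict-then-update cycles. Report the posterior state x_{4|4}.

step 1: x^-=[-0.4100, -0.4316]  P^-=[1.4009 0.4482; 0.4482 1.6480]  S=[2.0965]  K=[0.7024; 0.3396]  nu=[-1.7009]  x^+=[-1.6048, -1.0092]  P^+=[0.3665 -0.0518; -0.0518 1.4062]
step 2: x^-=[-1.7057, -1.5237]  P^-=[0.5902 0.2025; 0.2025 2.2735]  S=[1.2232]  K=[0.5090; 0.4629]  nu=[4.1595]  x^+=[0.4115, 0.4019]  P^+=[0.2733 -0.0857; -0.0857 2.0114]
step 3: x^-=[0.4517, 0.5567]  P^-=[0.4963 0.2121; 0.2121 3.0660]  S=[1.1526]  K=[0.4600; 0.6096]  nu=[0.0593]  x^+=[0.4789, 0.5928]  P^+=[0.2524 -0.1111; -0.1111 2.6376]
step 4: x^-=[0.5382, 0.7930]  P^-=[0.4765 0.2502; 0.2502 3.8947]  S=[1.1663]  K=[0.4429; 0.7488]  nu=[-2.2551]  x^+=[-0.4606, -0.8956]  P^+=[0.2477 -0.1366; -0.1366 3.2407]

x_post = [-0.4606, -0.8956]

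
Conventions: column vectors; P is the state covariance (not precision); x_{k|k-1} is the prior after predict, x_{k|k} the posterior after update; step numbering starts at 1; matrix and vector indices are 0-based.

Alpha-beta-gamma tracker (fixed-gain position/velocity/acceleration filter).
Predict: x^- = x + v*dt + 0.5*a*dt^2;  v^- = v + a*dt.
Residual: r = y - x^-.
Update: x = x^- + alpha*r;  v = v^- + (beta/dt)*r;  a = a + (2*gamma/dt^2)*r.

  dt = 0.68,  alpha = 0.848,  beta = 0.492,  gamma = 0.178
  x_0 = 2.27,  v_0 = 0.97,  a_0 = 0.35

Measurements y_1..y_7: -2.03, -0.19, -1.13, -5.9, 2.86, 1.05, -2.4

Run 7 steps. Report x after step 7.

x_post = -1.1735

step 1: x_pred=3.0105  r=-5.0405  x^+=-1.2638  v^+=-2.4390  a^+=-3.5307
step 2: x_pred=-3.7386  r=3.5486  x^+=-0.7294  v^+=-2.2723  a^+=-0.7986
step 3: x_pred=-2.4592  r=1.3292  x^+=-1.3320  v^+=-1.8536  a^+=0.2247
step 4: x_pred=-2.5405  r=-3.3595  x^+=-5.3894  v^+=-4.1315  a^+=-2.3617
step 5: x_pred=-8.7448  r=11.6048  x^+=1.0961  v^+=2.6590  a^+=6.5728
step 6: x_pred=4.4238  r=-3.3738  x^+=1.5628  v^+=4.6874  a^+=3.9753
step 7: x_pred=5.6694  r=-8.0694  x^+=-1.1735  v^+=1.5522  a^+=-2.2373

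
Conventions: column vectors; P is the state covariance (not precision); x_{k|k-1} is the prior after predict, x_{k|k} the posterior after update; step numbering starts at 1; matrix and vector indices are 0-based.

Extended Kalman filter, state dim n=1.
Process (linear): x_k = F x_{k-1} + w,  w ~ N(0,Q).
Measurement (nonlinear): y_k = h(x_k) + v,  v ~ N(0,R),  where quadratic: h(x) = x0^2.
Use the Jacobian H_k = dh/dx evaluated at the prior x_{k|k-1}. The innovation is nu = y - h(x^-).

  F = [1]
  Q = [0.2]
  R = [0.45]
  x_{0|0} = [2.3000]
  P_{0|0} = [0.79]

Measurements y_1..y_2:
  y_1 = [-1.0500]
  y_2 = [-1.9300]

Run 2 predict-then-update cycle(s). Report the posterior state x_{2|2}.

x_post = [-0.0024]

step 1: x^-=[2.3000]  P^-=[0.9900]  H_jac=[4.6000]  S=[21.3984]  K=[0.2128]  nu=[-6.3400]  x^+=[0.9507]  P^+=[0.0208]
step 2: x^-=[0.9507]  P^-=[0.2208]  H_jac=[1.9014]  S=[1.2484]  K=[0.3363]  nu=[-2.8339]  x^+=[-0.0024]  P^+=[0.0796]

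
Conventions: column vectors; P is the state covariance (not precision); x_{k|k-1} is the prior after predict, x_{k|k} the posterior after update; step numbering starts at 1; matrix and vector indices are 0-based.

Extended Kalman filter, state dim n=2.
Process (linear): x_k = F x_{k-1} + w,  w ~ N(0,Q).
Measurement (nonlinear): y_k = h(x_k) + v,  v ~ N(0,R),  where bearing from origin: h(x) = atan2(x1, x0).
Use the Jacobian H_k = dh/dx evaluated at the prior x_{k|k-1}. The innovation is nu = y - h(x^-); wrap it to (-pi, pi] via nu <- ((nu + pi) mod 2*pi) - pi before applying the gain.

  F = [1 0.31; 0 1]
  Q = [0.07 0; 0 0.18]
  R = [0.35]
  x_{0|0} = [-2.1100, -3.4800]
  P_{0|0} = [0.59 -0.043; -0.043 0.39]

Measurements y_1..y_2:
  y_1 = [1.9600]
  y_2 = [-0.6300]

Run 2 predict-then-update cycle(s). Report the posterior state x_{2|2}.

step 1: x^-=[-3.1888, -3.4800]  P^-=[0.6708 0.0779; 0.0779 0.5700]  H_jac=[0.1562 -0.1431]  S=[0.3746]  K=[0.2500; -0.1853]  nu=[-2.0106]  x^+=[-3.6914, -3.1074]  P^+=[0.6474 0.0953; 0.0953 0.5571]
step 2: x^-=[-4.6547, -3.1074]  P^-=[0.8300 0.2680; 0.2680 0.7371]  H_jac=[0.0992 -0.1486]  S=[0.3665]  K=[0.1160; -0.2263]  nu=[1.9230]  x^+=[-4.4316, -3.5426]  P^+=[0.8251 0.2776; 0.2776 0.7184]

x_post = [-4.4316, -3.5426]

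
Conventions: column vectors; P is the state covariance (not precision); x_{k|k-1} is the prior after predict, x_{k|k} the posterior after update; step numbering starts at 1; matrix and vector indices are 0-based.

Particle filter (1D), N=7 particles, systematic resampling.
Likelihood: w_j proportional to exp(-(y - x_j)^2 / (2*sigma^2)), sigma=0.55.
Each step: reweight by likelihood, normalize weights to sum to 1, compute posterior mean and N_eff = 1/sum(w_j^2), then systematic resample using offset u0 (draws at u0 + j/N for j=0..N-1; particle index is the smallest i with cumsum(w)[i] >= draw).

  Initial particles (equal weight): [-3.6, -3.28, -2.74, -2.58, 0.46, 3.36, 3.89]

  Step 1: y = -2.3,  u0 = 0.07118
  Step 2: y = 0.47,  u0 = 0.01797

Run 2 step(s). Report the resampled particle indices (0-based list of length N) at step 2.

resampled_idx = [1, 4, 4, 5, 5, 6, 6]

step 1: w=[0.0327, 0.1093, 0.3883, 0.4697, 0.0000, 0.0000, 0.0000]  mean=-2.7520  Neff=2.6016  idx=[1, 2, 2, 2, 3, 3, 3]
step 2: w=[0.0001, 0.0534, 0.0534, 0.0534, 0.2798, 0.2798, 0.2798]  mean=-2.6057  Neff=4.1065  idx=[1, 4, 4, 5, 5, 6, 6]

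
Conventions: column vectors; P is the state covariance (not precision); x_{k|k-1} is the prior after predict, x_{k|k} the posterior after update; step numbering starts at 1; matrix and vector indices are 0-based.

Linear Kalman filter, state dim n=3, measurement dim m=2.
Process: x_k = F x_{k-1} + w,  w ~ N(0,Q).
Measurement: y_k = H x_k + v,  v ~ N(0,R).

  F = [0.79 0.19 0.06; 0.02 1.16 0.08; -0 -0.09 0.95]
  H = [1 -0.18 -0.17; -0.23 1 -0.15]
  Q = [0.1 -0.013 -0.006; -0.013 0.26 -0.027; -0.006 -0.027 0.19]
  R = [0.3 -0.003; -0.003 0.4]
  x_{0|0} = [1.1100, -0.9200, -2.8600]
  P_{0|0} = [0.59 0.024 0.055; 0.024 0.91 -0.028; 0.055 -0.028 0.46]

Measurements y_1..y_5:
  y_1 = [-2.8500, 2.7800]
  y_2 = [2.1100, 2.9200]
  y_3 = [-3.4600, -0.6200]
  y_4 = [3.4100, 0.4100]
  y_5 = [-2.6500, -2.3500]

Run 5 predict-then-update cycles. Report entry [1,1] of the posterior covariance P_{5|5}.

P_post[1,1] = 0.3043

step 1: x^-=[0.5305, -1.2738, -2.6342]  P^-=[0.5145 0.2223 0.0393; 0.2223 1.4838 -0.1167; 0.0393 -0.1167 0.6173]  S=[0.7799 -0.1288; -0.1288 1.8603]  K=[0.6156 0.0954; 0.0979 0.7863; -0.0775 -0.1227]  nu=[-4.0576, 3.7807]  x^+=[-1.6068, 1.3015, -2.7839]  P^+=[0.2172 0.0994 0.0876; 0.0994 0.3460 0.0593; 0.0876 0.0593 0.5871]
step 2: x^-=[-1.1891, 1.2549, -2.7618]  P^-=[0.2896 0.1716 0.0906; 0.1716 0.7453 0.0480; 0.0906 0.0480 0.7125]  S=[0.5447 -0.0238; -0.0238 1.0896]  K=[0.4508 0.0937; 0.0819 0.6430; -0.0751 -0.0748]  nu=[3.0555, 0.9773]  x^+=[0.2800, 2.1336, -3.0644]  P^+=[0.1714 0.0929 0.1157; 0.0929 0.2937 0.1024; 0.1157 0.1024 0.7036]
step 3: x^-=[0.4427, 2.2354, -3.1032]  P^-=[0.2613 0.1595 0.1273; 0.1595 0.6835 0.1100; 0.1273 0.1100 0.8098]  S=[0.5129 -0.0292; -0.0292 1.0179]  K=[0.4165 0.0908; 0.0700 0.6212; -0.0613 -0.0418]  nu=[-4.0279, -3.2190]  x^+=[-1.5272, -0.0463, -2.7220]  P^+=[0.1661 0.0948 0.1436; 0.0948 0.2907 0.1374; 0.1436 0.1374 0.8063]
step 4: x^-=[-1.3786, -0.3020, -2.5817]  P^-=[0.2623 0.1657 0.1600; 0.1657 0.6867 0.1569; 0.1600 0.1569 0.8965]  S=[0.5060 -0.0317; -0.0317 1.0085]  K=[0.4115 0.0936; 0.0694 0.6220; -0.0417 -0.0155]  nu=[4.2953, 0.0076]  x^+=[0.3898, 0.0011, -2.7610]  P^+=[0.1702 0.1008 0.1699; 0.1008 0.2969 0.1673; 0.1699 0.1673 0.8954]
step 5: x^-=[0.1425, -0.2118, -2.6230]  P^-=[0.2704 0.1773 0.1896; 0.1773 0.7015 0.1963; 0.1896 0.1963 0.9719]  S=[0.5049 -0.0311; -0.0311 1.0103]  K=[0.4145 0.0986; 0.0737 0.6271; -0.0214 0.0061]  nu=[-3.2765, -2.4989]  x^+=[-1.4620, -2.0203, -2.5684]  P^+=[0.1763 0.1078 0.1934; 0.1078 0.3043 0.1928; 0.1934 0.1928 0.9717]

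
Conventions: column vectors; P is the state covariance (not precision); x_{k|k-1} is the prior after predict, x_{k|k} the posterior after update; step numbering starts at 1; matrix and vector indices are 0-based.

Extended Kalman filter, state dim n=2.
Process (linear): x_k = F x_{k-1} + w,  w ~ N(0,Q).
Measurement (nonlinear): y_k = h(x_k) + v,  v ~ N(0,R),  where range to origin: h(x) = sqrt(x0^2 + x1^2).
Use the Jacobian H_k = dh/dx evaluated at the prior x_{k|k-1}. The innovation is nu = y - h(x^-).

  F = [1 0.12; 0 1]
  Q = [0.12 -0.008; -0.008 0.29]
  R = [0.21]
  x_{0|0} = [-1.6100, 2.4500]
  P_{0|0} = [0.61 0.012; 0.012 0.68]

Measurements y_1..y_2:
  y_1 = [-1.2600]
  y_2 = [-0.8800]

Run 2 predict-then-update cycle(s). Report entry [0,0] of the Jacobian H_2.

step 1: x^-=[-1.3160, 2.4500]  P^-=[0.7427 0.0856; 0.0856 0.9700]  H_jac=[-0.4732 0.8810]  S=[1.0577]  K=[-0.2610; 0.7696]  nu=[-4.0411]  x^+=[-0.2615, -0.6600]  P^+=[0.6706 0.2980; 0.2980 0.3435]
step 2: x^-=[-0.3407, -0.6600]  P^-=[0.8671 0.3312; 0.3312 0.6335]  H_jac=[-0.4587 -0.8886]  S=[1.1627]  K=[-0.5952; -0.6149]  nu=[-1.6227]  x^+=[0.6252, 0.3378]  P^+=[0.4552 -0.0943; -0.0943 0.1940]

H_jac[0,0] = -0.4587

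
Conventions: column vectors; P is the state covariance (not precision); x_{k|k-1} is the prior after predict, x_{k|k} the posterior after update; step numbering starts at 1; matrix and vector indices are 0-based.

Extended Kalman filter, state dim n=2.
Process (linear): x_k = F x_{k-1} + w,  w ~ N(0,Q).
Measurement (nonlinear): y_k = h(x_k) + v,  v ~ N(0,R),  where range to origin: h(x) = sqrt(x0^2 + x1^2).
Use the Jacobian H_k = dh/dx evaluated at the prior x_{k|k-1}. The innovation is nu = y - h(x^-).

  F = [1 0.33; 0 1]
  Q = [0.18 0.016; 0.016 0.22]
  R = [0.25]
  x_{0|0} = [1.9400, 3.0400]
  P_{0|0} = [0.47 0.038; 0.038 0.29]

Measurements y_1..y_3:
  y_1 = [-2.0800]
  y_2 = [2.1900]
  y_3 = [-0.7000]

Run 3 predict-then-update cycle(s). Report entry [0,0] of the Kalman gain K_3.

K[0,0] = -0.6259

step 1: x^-=[2.9432, 3.0400]  P^-=[0.7067 0.1497; 0.1497 0.5100]  H_jac=[0.6956 0.7185]  S=[1.0048]  K=[0.5962; 0.4683]  nu=[-6.3113]  x^+=[-0.8199, 0.0844]  P^+=[0.3495 -0.1309; -0.1309 0.2896]
step 2: x^-=[-0.7920, 0.0844]  P^-=[0.4746 -0.0193; -0.0193 0.5096]  H_jac=[-0.9944 0.1059]  S=[0.7291]  K=[-0.6501; 0.1003]  nu=[1.3935]  x^+=[-1.6980, 0.2242]  P^+=[0.1665 0.0283; 0.0283 0.5023]
step 3: x^-=[-1.6240, 0.2242]  P^-=[0.4198 0.2100; 0.2100 0.7223]  H_jac=[-0.9906 0.1368]  S=[0.6186]  K=[-0.6259; -0.1767]  nu=[-2.3394]  x^+=[-0.1598, 0.6375]  P^+=[0.1775 0.1416; 0.1416 0.7030]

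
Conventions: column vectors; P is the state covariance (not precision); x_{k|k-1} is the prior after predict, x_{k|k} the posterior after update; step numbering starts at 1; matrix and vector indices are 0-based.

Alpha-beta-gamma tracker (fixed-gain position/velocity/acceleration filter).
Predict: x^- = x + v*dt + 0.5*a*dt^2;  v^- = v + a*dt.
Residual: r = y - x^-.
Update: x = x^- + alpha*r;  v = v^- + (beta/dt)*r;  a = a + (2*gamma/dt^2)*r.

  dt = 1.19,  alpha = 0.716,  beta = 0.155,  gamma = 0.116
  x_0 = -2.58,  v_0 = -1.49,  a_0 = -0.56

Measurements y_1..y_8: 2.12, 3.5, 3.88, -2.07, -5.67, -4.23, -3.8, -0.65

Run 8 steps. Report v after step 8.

step 1: x_pred=-4.7496  r=6.8696  x^+=0.1690  v^+=-1.2616  a^+=0.5654
step 2: x_pred=-0.9319  r=4.4319  x^+=2.2413  v^+=-0.0115  a^+=1.2915
step 3: x_pred=3.1422  r=0.7378  x^+=3.6705  v^+=1.6216  a^+=1.4124
step 4: x_pred=6.6002  r=-8.6702  x^+=0.3923  v^+=2.1730  a^+=-0.0080
step 5: x_pred=2.9726  r=-8.6426  x^+=-3.2155  v^+=1.0378  a^+=-1.4239
step 6: x_pred=-2.9888  r=-1.2412  x^+=-3.8775  v^+=-0.8184  a^+=-1.6273
step 7: x_pred=-6.0036  r=2.2036  x^+=-4.4258  v^+=-2.4678  a^+=-1.2663
step 8: x_pred=-8.2591  r=7.6091  x^+=-2.8110  v^+=-2.9836  a^+=-0.0197

v_post = -2.9836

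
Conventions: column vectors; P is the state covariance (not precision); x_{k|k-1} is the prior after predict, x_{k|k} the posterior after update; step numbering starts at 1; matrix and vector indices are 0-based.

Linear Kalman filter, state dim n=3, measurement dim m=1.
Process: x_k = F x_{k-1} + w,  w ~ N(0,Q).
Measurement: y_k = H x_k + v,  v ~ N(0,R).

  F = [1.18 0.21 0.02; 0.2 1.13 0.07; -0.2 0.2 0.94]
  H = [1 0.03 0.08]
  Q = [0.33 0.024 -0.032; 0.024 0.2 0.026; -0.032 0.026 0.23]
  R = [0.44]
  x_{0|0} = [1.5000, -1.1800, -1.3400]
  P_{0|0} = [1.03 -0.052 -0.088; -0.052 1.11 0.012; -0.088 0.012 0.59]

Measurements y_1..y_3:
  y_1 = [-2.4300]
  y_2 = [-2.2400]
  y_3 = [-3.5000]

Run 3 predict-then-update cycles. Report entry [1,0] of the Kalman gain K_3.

step 1: x^-=[1.4954, -1.1272, -1.7956]  P^-=[1.7835 0.4526 -0.3223; 0.4526 1.6374 0.2818; -0.3223 0.2818 0.8787]  S=[2.2076]  K=[0.8024; 0.2375; -0.1103]  nu=[-3.7479]  x^+=[-1.5119, -2.0173, -1.3821]  P^+=[0.3622 0.0319 -0.1269; 0.0319 1.5129 0.3396; -0.1269 0.3396 0.8518]
step 2: x^-=[-2.2353, -2.6787, -1.4003]  P^-=[0.9141 0.5153 -0.1036; 0.5153 2.2151 0.7469; -0.1036 0.7469 1.2305]  S=[1.3819]  K=[0.6667; 0.4642; 0.0125]  nu=[0.1877]  x^+=[-2.1102, -2.5915, -1.3979]  P^+=[0.2999 0.0876 -0.1151; 0.0876 1.9173 0.7389; -0.1151 0.7389 1.2303]
step 3: x^-=[-3.0622, -3.4483, -1.4103]  P^-=[0.8768 0.6896 0.0395; 0.6896 2.8195 1.2871; 0.0395 1.2871 1.7199]  S=[1.3843]  K=[0.6507; 0.6336; 0.1558]  nu=[-0.2215]  x^+=[-3.2063, -3.5887, -1.4448]  P^+=[0.2908 0.1189 -0.1009; 0.1189 2.2637 1.1505; -0.1009 1.1505 1.6863]

K[1,0] = 0.6336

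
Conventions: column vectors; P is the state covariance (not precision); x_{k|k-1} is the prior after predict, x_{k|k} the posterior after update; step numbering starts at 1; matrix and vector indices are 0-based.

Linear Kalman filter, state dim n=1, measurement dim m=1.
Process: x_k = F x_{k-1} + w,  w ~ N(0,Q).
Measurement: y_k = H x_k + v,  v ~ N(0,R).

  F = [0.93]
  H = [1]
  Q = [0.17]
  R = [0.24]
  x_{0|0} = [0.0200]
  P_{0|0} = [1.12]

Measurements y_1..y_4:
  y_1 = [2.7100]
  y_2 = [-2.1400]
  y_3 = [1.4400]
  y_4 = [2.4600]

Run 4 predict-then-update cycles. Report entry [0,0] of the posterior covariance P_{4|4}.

step 1: x^-=[0.0186]  P^-=[1.1387]  S=[1.3787]  K=[0.8259]  nu=[2.6914]  x^+=[2.2415]  P^+=[0.1982]
step 2: x^-=[2.0846]  P^-=[0.3414]  S=[0.5814]  K=[0.5872]  nu=[-4.2246]  x^+=[-0.3962]  P^+=[0.1409]
step 3: x^-=[-0.3685]  P^-=[0.2919]  S=[0.5319]  K=[0.5488]  nu=[1.8085]  x^+=[0.6240]  P^+=[0.1317]
step 4: x^-=[0.5803]  P^-=[0.2839]  S=[0.5239]  K=[0.5419]  nu=[1.8797]  x^+=[1.5989]  P^+=[0.1301]

P_post[0,0] = 0.1301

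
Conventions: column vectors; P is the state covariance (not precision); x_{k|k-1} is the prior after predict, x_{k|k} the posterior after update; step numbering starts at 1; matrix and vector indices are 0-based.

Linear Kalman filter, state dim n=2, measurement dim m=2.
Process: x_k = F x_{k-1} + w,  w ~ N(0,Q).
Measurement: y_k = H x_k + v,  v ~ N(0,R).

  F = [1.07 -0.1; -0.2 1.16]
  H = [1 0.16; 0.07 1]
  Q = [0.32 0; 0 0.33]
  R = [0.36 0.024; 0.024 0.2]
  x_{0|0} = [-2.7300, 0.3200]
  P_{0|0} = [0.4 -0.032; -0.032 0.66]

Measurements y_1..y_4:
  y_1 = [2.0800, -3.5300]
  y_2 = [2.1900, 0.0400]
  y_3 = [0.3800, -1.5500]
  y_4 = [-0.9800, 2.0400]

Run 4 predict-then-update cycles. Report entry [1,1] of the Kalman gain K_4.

K[1,1] = 0.7390

step 1: x^-=[-2.9531, 0.9172]  P^-=[0.7914 -0.2025; -0.2025 1.2489]  S=[1.1186 0.0744; 0.0744 1.4245]  K=[0.6878 -0.1392; -0.0603 0.8700]  nu=[4.8863, -4.2405]  x^+=[0.9982, -3.0666]  P^+=[0.2489 -0.0288; -0.0288 0.1746]
step 2: x^-=[1.3747, -3.7569]  P^-=[0.6128 -0.1098; -0.1098 0.5882]  S=[0.9528 0.0500; 0.0500 0.7758]  K=[0.6314 -0.1269; -0.0559 0.7518]  nu=[1.4164, 3.7006]  x^+=[1.7995, -1.0537]  P^+=[0.2285 -0.0262; -0.0262 0.1509]
step 3: x^-=[2.0308, -1.5822]  P^-=[0.5887 -0.0995; -0.0995 0.5543]  S=[0.9311 0.0533; 0.0533 0.7433]  K=[0.6222 -0.1230; -0.0540 0.7403]  nu=[-1.3976, -0.1099]  x^+=[1.1747, -1.5882]  P^+=[0.2251 -0.0254; -0.0254 0.1485]
step 4: x^-=[1.4157, -2.0772]  P^-=[0.5847 -0.0975; -0.0975 0.5507]  S=[0.9276 0.0545; 0.0545 0.7399]  K=[0.6207 -0.1221; -0.0535 0.7390]  nu=[-2.0633, 4.0181]  x^+=[-0.3557, 1.0025]  P^+=[0.2246 -0.0252; -0.0252 0.1483]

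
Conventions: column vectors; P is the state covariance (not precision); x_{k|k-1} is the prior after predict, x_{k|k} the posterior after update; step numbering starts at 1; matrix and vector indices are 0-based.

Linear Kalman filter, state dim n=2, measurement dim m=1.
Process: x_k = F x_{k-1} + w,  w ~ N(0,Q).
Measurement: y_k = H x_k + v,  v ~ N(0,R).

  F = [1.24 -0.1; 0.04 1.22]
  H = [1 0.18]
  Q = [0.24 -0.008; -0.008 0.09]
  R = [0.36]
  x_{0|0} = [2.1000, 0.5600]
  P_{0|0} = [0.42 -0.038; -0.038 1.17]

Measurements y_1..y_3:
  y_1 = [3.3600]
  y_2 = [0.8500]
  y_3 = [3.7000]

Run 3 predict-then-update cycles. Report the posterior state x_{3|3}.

step 1: x^-=[2.5480, 0.7672]  P^-=[0.9069 -0.1872; -0.1872 1.8284]  S=[1.2587]  K=[0.6937; 0.1127]  nu=[0.6739]  x^+=[3.0155, 0.8432]  P^+=[0.3012 -0.2857; -0.2857 1.8124]
step 2: x^-=[3.6549, 1.1493]  P^-=[0.7920 -0.6452; -0.6452 2.7602]  S=[1.0092]  K=[0.6697; -0.1470]  nu=[-3.0118]  x^+=[1.6378, 1.5920]  P^+=[0.3394 -0.5458; -0.5458 2.7384]
step 3: x^-=[1.8717, 2.0077]  P^-=[0.9245 -1.1488; -1.1488 4.1131]  S=[1.0042]  K=[0.7147; -0.4067]  nu=[1.4669]  x^+=[2.9201, 1.4111]  P^+=[0.4115 -0.8569; -0.8569 3.9469]

x_post = [2.9201, 1.4111]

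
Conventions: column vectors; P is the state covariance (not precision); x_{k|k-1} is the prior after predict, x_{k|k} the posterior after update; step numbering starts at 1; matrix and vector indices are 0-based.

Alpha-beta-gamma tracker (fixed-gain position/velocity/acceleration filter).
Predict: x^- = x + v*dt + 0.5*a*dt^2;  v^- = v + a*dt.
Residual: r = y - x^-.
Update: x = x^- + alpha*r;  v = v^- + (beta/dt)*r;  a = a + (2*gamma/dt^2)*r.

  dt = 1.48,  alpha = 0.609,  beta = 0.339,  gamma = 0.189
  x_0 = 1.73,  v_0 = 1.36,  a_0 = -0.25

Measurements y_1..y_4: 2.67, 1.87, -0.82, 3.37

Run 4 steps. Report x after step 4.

step 1: x_pred=3.4690  r=-0.7990  x^+=2.9824  v^+=0.8070  a^+=-0.3879
step 2: x_pred=3.7519  r=-1.8819  x^+=2.6058  v^+=-0.1981  a^+=-0.7127
step 3: x_pred=1.5321  r=-2.3521  x^+=0.0997  v^+=-1.7916  a^+=-1.1186
step 4: x_pred=-3.7770  r=7.1470  x^+=0.5755  v^+=-1.8100  a^+=0.1148

x_post = 0.5755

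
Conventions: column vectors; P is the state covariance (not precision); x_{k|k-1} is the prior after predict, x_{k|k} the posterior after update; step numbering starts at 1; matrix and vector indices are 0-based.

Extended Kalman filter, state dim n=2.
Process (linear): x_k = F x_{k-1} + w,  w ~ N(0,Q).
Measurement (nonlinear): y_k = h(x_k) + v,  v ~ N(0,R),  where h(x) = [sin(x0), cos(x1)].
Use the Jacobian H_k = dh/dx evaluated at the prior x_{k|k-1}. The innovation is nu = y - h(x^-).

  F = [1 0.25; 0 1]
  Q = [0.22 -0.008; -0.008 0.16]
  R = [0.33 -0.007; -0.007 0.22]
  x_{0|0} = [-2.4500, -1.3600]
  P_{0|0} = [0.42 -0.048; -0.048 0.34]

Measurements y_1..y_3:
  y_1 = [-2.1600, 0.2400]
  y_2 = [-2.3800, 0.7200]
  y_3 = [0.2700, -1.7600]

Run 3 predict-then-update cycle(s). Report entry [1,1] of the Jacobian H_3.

step 1: x^-=[-2.7900, -1.3600]  P^-=[0.6372 0.0290; 0.0290 0.5000]  H_jac=[-0.9388 0.0000; 0.0000 0.9779]  S=[0.8917 -0.0336; -0.0336 0.6981]  K=[-0.6706 0.0083; -0.0041 0.7002]  nu=[-1.8156, 0.0308]  x^+=[-1.5721, -1.3310]  P^+=[0.2358 0.0067; 0.0067 0.1576]
step 2: x^-=[-1.9049, -1.3310]  P^-=[0.4690 0.0381; 0.0381 0.3176]  H_jac=[-0.3279 0.0000; 0.0000 0.9714]  S=[0.3804 -0.0191; -0.0191 0.5196]  K=[-0.4014 0.0564; -0.0030 0.5935]  nu=[-1.4353, 0.4825]  x^+=[-1.3016, -1.0404]  P^+=[0.4052 0.0157; 0.0157 0.1344]
step 3: x^-=[-1.5617, -1.0404]  P^-=[0.6414 0.0413; 0.0413 0.2944]  H_jac=[0.0091 0.0000; 0.0000 0.8626]  S=[0.3301 -0.0067; -0.0067 0.4391]  K=[0.0194 0.0814; 0.0128 0.5786]  nu=[1.2700, -2.2659]  x^+=[-1.7214, -2.3352]  P^+=[0.6384 0.0206; 0.0206 0.1475]

H_jac[1,1] = 0.8626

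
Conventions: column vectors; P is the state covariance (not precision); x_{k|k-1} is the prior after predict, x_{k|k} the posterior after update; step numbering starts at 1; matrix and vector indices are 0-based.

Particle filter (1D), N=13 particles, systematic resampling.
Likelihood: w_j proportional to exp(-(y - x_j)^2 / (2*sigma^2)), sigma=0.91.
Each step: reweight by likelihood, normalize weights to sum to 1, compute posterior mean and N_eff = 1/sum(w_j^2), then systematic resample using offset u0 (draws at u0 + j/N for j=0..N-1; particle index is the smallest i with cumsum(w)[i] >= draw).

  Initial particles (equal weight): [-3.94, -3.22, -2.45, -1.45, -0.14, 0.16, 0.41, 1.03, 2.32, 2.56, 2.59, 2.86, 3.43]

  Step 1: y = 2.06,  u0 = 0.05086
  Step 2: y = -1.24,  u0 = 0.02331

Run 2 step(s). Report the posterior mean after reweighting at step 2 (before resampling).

post_mean = 0.5442

step 1: w=[0.0000, 0.0000, 0.0000, 0.0001, 0.0118, 0.0248, 0.0424, 0.1157, 0.2108, 0.1889, 0.1854, 0.1492, 0.0707]  mean=2.2609  Neff=6.3406  idx=[6, 7, 8, 8, 8, 9, 9, 9, 10, 10, 11, 11, 12]
step 2: w=[0.8050, 0.1856, 0.0020, 0.0020, 0.0020, 0.0007, 0.0007, 0.0007, 0.0006, 0.0006, 0.0002, 0.0002, 0.0000]  mean=0.5442  Neff=1.4654  idx=[0, 0, 0, 0, 0, 0, 0, 0, 0, 0, 0, 1, 1]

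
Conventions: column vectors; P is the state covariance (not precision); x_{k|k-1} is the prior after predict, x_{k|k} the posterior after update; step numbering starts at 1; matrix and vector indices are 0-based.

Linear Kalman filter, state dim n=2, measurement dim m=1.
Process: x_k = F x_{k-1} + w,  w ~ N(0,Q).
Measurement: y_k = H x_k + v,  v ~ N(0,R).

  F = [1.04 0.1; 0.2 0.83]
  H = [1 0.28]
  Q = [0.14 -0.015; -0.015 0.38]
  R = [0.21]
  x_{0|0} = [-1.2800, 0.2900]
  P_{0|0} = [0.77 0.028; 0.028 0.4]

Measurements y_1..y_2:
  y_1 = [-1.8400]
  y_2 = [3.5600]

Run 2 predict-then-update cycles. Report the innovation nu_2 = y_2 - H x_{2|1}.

innov = [5.4908]

step 1: x^-=[-1.3022, -0.0153]  P^-=[0.9827 0.2031; 0.2031 0.6957]  S=[1.3609]  K=[0.7638; 0.2924]  nu=[-0.5335]  x^+=[-1.7097, -0.1713]  P^+=[0.1886 -0.1008; -0.1008 0.5793]
step 2: x^-=[-1.7952, -0.4841]  P^-=[0.3289 -0.0167; -0.0167 0.7532]  S=[0.5885]  K=[0.5508; 0.3299]  nu=[5.4908]  x^+=[1.2291, 1.3274]  P^+=[0.1503 -0.1237; -0.1237 0.6891]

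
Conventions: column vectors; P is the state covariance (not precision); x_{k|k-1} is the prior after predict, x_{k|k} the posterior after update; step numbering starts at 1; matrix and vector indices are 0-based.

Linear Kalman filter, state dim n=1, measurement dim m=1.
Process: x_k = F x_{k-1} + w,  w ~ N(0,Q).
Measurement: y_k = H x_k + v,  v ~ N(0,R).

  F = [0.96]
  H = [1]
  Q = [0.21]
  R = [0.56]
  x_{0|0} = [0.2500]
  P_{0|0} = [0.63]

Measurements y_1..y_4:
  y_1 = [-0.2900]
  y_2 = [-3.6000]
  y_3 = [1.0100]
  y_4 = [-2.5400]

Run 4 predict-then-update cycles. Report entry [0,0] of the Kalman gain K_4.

K[0,0] = 0.4410

step 1: x^-=[0.2400]  P^-=[0.7906]  S=[1.3506]  K=[0.5854]  nu=[-0.5300]  x^+=[-0.0702]  P^+=[0.3278]
step 2: x^-=[-0.0674]  P^-=[0.5121]  S=[1.0721]  K=[0.4777]  nu=[-3.5326]  x^+=[-1.7548]  P^+=[0.2675]
step 3: x^-=[-1.6846]  P^-=[0.4565]  S=[1.0165]  K=[0.4491]  nu=[2.6946]  x^+=[-0.4745]  P^+=[0.2515]
step 4: x^-=[-0.4555]  P^-=[0.4418]  S=[1.0018]  K=[0.4410]  nu=[-2.0845]  x^+=[-1.3747]  P^+=[0.2470]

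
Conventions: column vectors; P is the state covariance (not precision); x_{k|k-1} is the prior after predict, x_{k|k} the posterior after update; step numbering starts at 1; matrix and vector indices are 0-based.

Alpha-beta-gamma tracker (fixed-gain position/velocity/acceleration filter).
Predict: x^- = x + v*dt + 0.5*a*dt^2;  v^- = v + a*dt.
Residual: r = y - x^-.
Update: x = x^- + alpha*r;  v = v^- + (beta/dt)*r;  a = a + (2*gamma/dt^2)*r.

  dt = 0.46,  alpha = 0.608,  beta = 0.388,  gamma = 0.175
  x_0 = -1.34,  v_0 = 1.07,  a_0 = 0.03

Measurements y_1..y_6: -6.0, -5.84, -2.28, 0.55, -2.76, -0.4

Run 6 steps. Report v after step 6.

step 1: x_pred=-0.8446  r=-5.1554  x^+=-3.9791  v^+=-3.2646  a^+=-8.4973
step 2: x_pred=-6.3798  r=0.5398  x^+=-6.0516  v^+=-6.7181  a^+=-7.6044
step 3: x_pred=-9.9465  r=7.6665  x^+=-5.2853  v^+=-3.7496  a^+=5.0765
step 4: x_pred=-6.4730  r=7.0230  x^+=-2.2030  v^+=4.5093  a^+=16.6929
step 5: x_pred=1.6374  r=-4.3974  x^+=-1.0362  v^+=8.4790  a^+=9.4193
step 6: x_pred=3.8607  r=-4.2607  x^+=1.2702  v^+=9.2181  a^+=2.3719

v_post = 9.2181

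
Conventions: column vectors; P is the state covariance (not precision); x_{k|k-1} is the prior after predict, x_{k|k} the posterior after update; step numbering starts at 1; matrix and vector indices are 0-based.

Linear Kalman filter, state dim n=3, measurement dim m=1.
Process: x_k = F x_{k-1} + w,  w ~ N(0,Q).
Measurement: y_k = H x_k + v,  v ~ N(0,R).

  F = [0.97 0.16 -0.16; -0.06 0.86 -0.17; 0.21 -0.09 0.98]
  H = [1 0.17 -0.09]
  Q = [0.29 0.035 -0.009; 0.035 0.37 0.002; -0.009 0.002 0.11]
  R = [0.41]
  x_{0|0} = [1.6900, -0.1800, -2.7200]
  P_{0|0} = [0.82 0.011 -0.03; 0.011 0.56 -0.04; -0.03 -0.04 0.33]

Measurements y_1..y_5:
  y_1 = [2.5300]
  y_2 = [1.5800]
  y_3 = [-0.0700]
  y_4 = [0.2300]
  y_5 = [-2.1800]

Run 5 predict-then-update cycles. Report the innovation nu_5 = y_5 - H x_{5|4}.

step 1: x^-=[2.0457, 0.2062, -2.2945]  P^-=[1.0991 0.0936 0.0633; 0.0936 0.8066 -0.1361; 0.0633 -0.1361 0.4619]  S=[1.5608]  K=[0.7108; 0.1557; -0.0009]  nu=[0.2427]  x^+=[2.2182, 0.2440, -2.2947]  P^+=[0.3106 -0.0791 0.0643; -0.0791 0.7688 -0.1359; 0.0643 -0.1359 0.4619]
step 2: x^-=[2.5579, 0.4668, -1.8050]  P^-=[0.5762 0.0825 0.0107; 0.0825 1.0023 -0.2758; 0.0107 -0.2758 0.6270]  S=[1.0548]  K=[0.5587; 0.2632; -0.0878]  nu=[-1.2197]  x^+=[1.8765, 0.1458, -1.6979]  P^+=[0.2470 -0.0727 0.0624; -0.0727 0.9292 -0.2514; 0.0624 -0.2514 0.6189]
step 3: x^-=[2.1152, 0.3014, -1.2830]  P^-=[0.5330 0.1371 -0.0510; 0.1371 1.1583 -0.4113; -0.0510 -0.4113 0.7956]  S=[1.0513]  K=[0.5335; 0.3529; -0.1831]  nu=[-2.3519]  x^+=[0.8604, -0.5287, -0.8524]  P^+=[0.2337 -0.0608 0.0517; -0.0608 1.0273 -0.3433; 0.0517 -0.3433 0.7603]
step 4: x^-=[0.8864, -0.3614, -0.6071]  P^-=[0.5383 0.1818 -0.1035; 0.1818 1.2603 -0.5179; -0.1035 -0.5179 0.9430]  S=[1.0887]  K=[0.5314; 0.4066; -0.2539]  nu=[-0.6496]  x^+=[0.5412, -0.6255, -0.4422]  P^+=[0.2309 -0.0534 0.0434; -0.0534 1.0803 -0.4055; 0.0434 -0.4055 0.8728]
step 5: x^-=[0.4956, -0.4952, -0.2634]  P^-=[0.5479 0.2100 -0.1411; 0.2100 1.3200 -0.5920; -0.1411 -0.5920 1.0586]  S=[1.1196]  K=[0.5326; 0.4356; -0.3011]  nu=[-2.6151]  x^+=[-0.8973, -1.6343, 0.5239]  P^+=[0.2303 -0.0498 0.0384; -0.0498 1.1076 -0.4452; 0.0384 -0.4452 0.9571]

innov = [-2.6151]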